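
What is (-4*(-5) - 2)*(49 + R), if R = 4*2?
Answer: 1026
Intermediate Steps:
R = 8
(-4*(-5) - 2)*(49 + R) = (-4*(-5) - 2)*(49 + 8) = (20 - 2)*57 = 18*57 = 1026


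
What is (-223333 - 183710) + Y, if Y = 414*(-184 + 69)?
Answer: -454653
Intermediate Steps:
Y = -47610 (Y = 414*(-115) = -47610)
(-223333 - 183710) + Y = (-223333 - 183710) - 47610 = -407043 - 47610 = -454653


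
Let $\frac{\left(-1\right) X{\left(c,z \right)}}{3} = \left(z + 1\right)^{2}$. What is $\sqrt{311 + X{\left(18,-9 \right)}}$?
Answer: $\sqrt{119} \approx 10.909$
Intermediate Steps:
$X{\left(c,z \right)} = - 3 \left(1 + z\right)^{2}$ ($X{\left(c,z \right)} = - 3 \left(z + 1\right)^{2} = - 3 \left(1 + z\right)^{2}$)
$\sqrt{311 + X{\left(18,-9 \right)}} = \sqrt{311 - 3 \left(1 - 9\right)^{2}} = \sqrt{311 - 3 \left(-8\right)^{2}} = \sqrt{311 - 192} = \sqrt{119}$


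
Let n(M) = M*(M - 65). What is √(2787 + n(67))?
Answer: √2921 ≈ 54.046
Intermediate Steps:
n(M) = M*(-65 + M)
√(2787 + n(67)) = √(2787 + 67*(-65 + 67)) = √(2787 + 67*2) = √(2787 + 134) = √2921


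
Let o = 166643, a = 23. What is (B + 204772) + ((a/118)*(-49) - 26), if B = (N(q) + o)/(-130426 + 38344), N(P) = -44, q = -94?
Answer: 185381688600/905473 ≈ 2.0473e+5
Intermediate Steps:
B = -55533/30694 (B = (-44 + 166643)/(-130426 + 38344) = 166599/(-92082) = 166599*(-1/92082) = -55533/30694 ≈ -1.8092)
(B + 204772) + ((a/118)*(-49) - 26) = (-55533/30694 + 204772) + ((23/118)*(-49) - 26) = 6285216235/30694 + ((23*(1/118))*(-49) - 26) = 6285216235/30694 + ((23/118)*(-49) - 26) = 6285216235/30694 + (-1127/118 - 26) = 6285216235/30694 - 4195/118 = 185381688600/905473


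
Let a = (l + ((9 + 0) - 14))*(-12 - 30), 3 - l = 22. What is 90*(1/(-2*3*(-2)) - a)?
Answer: -181425/2 ≈ -90713.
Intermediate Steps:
l = -19 (l = 3 - 1*22 = 3 - 22 = -19)
a = 1008 (a = (-19 + ((9 + 0) - 14))*(-12 - 30) = (-19 + (9 - 14))*(-42) = (-19 - 5)*(-42) = -24*(-42) = 1008)
90*(1/(-2*3*(-2)) - a) = 90*(1/(-2*3*(-2)) - 1*1008) = 90*(1/(-6*(-2)) - 1008) = 90*(1/12 - 1008) = 90*(-12095/12) = -181425/2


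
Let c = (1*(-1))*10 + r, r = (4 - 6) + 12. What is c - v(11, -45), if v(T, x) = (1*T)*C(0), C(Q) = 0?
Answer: 0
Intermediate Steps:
r = 10 (r = -2 + 12 = 10)
v(T, x) = 0 (v(T, x) = (1*T)*0 = T*0 = 0)
c = 0 (c = (1*(-1))*10 + 10 = -1*10 + 10 = -10 + 10 = 0)
c - v(11, -45) = 0 - 1*0 = 0 + 0 = 0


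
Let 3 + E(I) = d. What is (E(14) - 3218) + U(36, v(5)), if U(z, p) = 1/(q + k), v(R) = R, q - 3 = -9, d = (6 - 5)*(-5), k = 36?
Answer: -96779/30 ≈ -3226.0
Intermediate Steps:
d = -5 (d = 1*(-5) = -5)
q = -6 (q = 3 - 9 = -6)
U(z, p) = 1/30 (U(z, p) = 1/(-6 + 36) = 1/30)
E(I) = -8 (E(I) = -3 - 5 = -8)
(E(14) - 3218) + U(36, v(5)) = (-8 - 3218) + 1/30 = -3226 + 1/30 = -96779/30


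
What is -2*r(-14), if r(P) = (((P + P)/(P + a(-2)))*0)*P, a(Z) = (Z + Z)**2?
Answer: 0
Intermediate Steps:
a(Z) = 4*Z**2 (a(Z) = (2*Z)**2 = 4*Z**2)
r(P) = 0 (r(P) = (((P + P)/(P + 4*(-2)**2))*0)*P = (((2*P)/(P + 4*4))*0)*P = (((2*P)/(P + 16))*0)*P = (((2*P)/(16 + P))*0)*P = ((2*P/(16 + P))*0)*P = 0*P = 0)
-2*r(-14) = -2*0 = 0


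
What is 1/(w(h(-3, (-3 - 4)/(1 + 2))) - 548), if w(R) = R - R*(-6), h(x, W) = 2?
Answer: -1/534 ≈ -0.0018727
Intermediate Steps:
w(R) = 7*R (w(R) = R - (-6)*R = R + 6*R = 7*R)
1/(w(h(-3, (-3 - 4)/(1 + 2))) - 548) = 1/(7*2 - 548) = 1/(14 - 548) = 1/(-534) = -1/534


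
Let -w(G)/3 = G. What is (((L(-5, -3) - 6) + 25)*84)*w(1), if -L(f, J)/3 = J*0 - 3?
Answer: -7056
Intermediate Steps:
L(f, J) = 9 (L(f, J) = -3*(J*0 - 3) = -3*(0 - 3) = -3*(-3) = 9)
w(G) = -3*G
(((L(-5, -3) - 6) + 25)*84)*w(1) = (((9 - 6) + 25)*84)*(-3*1) = ((3 + 25)*84)*(-3) = (28*84)*(-3) = 2352*(-3) = -7056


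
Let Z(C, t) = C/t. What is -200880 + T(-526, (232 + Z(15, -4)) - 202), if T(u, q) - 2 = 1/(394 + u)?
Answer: -26515897/132 ≈ -2.0088e+5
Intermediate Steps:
T(u, q) = 2 + 1/(394 + u)
-200880 + T(-526, (232 + Z(15, -4)) - 202) = -200880 + (789 + 2*(-526))/(394 - 526) = -200880 + (789 - 1052)/(-132) = -200880 - 1/132*(-263) = -200880 + 263/132 = -26515897/132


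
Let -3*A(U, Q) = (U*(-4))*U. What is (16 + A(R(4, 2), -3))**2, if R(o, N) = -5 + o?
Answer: 2704/9 ≈ 300.44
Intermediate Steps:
A(U, Q) = 4*U**2/3 (A(U, Q) = -U*(-4)*U/3 = -(-4*U)*U/3 = -(-4)*U**2/3 = 4*U**2/3)
(16 + A(R(4, 2), -3))**2 = (16 + 4*(-5 + 4)**2/3)**2 = (16 + (4/3)*(-1)**2)**2 = (16 + (4/3)*1)**2 = (16 + 4/3)**2 = (52/3)**2 = 2704/9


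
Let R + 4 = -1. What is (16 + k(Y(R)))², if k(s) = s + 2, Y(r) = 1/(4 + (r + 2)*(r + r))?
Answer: 375769/1156 ≈ 325.06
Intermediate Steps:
R = -5 (R = -4 - 1 = -5)
Y(r) = 1/(4 + 2*r*(2 + r)) (Y(r) = 1/(4 + (2 + r)*(2*r)) = 1/(4 + 2*r*(2 + r)))
k(s) = 2 + s
(16 + k(Y(R)))² = (16 + (2 + 1/(2*(2 + (-5)² + 2*(-5)))))² = (16 + (2 + 1/(2*(2 + 25 - 10))))² = (16 + (2 + (½)/17))² = (16 + (2 + (½)*(1/17)))² = (16 + (2 + 1/34))² = (16 + 69/34)² = (613/34)² = 375769/1156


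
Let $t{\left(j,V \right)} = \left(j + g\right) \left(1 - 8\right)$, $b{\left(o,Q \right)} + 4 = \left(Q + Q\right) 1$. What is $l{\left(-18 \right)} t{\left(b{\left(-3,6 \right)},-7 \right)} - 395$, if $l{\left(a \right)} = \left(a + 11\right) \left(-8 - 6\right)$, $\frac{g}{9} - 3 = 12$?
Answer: $-98493$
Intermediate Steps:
$g = 135$ ($g = 27 + 9 \cdot 12 = 27 + 108 = 135$)
$l{\left(a \right)} = -154 - 14 a$ ($l{\left(a \right)} = \left(11 + a\right) \left(-14\right) = -154 - 14 a$)
$b{\left(o,Q \right)} = -4 + 2 Q$ ($b{\left(o,Q \right)} = -4 + \left(Q + Q\right) 1 = -4 + 2 Q 1 = -4 + 2 Q$)
$t{\left(j,V \right)} = -945 - 7 j$ ($t{\left(j,V \right)} = \left(j + 135\right) \left(1 - 8\right) = \left(135 + j\right) \left(-7\right) = -945 - 7 j$)
$l{\left(-18 \right)} t{\left(b{\left(-3,6 \right)},-7 \right)} - 395 = \left(-154 - -252\right) \left(-945 - 7 \left(-4 + 2 \cdot 6\right)\right) - 395 = \left(-154 + 252\right) \left(-945 - 7 \left(-4 + 12\right)\right) - 395 = 98 \left(-945 - 56\right) - 395 = 98 \left(-1001\right) - 395 = -98098 - 395 = -98493$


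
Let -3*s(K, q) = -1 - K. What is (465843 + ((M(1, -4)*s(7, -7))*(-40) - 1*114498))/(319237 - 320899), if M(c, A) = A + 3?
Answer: -1054355/4986 ≈ -211.46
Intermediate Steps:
M(c, A) = 3 + A
s(K, q) = 1/3 + K/3 (s(K, q) = -(-1 - K)/3 = 1/3 + K/3)
(465843 + ((M(1, -4)*s(7, -7))*(-40) - 1*114498))/(319237 - 320899) = (465843 + (((3 - 4)*(1/3 + (1/3)*7))*(-40) - 1*114498))/(319237 - 320899) = (465843 + (-(1/3 + 7/3)*(-40) - 114498))/(-1662) = (465843 + (-1*8/3*(-40) - 114498))*(-1/1662) = (465843 + (-8/3*(-40) - 114498))*(-1/1662) = (465843 + (320/3 - 114498))*(-1/1662) = (465843 - 343174/3)*(-1/1662) = (1054355/3)*(-1/1662) = -1054355/4986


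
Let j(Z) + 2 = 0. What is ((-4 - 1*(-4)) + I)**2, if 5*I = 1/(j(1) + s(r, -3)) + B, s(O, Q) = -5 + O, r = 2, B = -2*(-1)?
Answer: 81/625 ≈ 0.12960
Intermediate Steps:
B = 2
j(Z) = -2 (j(Z) = -2 + 0 = -2)
I = 9/25 (I = (1/(-2 + (-5 + 2)) + 2)/5 = (1/(-2 - 3) + 2)/5 = (1/(-5) + 2)/5 = (-1/5 + 2)/5 = (1/5)*(9/5) = 9/25 ≈ 0.36000)
((-4 - 1*(-4)) + I)**2 = ((-4 - 1*(-4)) + 9/25)**2 = ((-4 + 4) + 9/25)**2 = (0 + 9/25)**2 = (9/25)**2 = 81/625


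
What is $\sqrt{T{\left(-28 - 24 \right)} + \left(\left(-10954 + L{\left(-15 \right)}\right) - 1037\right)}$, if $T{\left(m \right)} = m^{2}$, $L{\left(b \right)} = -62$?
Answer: $i \sqrt{9349} \approx 96.69 i$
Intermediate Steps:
$\sqrt{T{\left(-28 - 24 \right)} + \left(\left(-10954 + L{\left(-15 \right)}\right) - 1037\right)} = \sqrt{\left(-28 - 24\right)^{2} - 12053} = \sqrt{\left(-52\right)^{2} - 12053} = \sqrt{2704 - 12053} = \sqrt{-9349} = i \sqrt{9349}$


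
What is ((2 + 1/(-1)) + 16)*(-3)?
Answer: -51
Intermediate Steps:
((2 + 1/(-1)) + 16)*(-3) = ((2 - 1) + 16)*(-3) = (1 + 16)*(-3) = 17*(-3) = -51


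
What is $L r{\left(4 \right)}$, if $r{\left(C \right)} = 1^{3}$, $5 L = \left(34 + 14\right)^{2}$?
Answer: $\frac{2304}{5} \approx 460.8$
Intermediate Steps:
$L = \frac{2304}{5}$ ($L = \frac{\left(34 + 14\right)^{2}}{5} = \frac{48^{2}}{5} = \frac{1}{5} \cdot 2304 = \frac{2304}{5} \approx 460.8$)
$r{\left(C \right)} = 1$
$L r{\left(4 \right)} = \frac{2304}{5} \cdot 1 = \frac{2304}{5}$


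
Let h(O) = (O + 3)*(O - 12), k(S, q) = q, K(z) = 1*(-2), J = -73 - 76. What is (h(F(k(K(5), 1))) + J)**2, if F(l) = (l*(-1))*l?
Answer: 30625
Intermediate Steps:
J = -149
K(z) = -2
F(l) = -l**2 (F(l) = (-l)*l = -l**2)
h(O) = (-12 + O)*(3 + O) (h(O) = (3 + O)*(-12 + O) = (-12 + O)*(3 + O))
(h(F(k(K(5), 1))) + J)**2 = ((-36 + (-1*1**2)**2 - (-9)*1**2) - 149)**2 = ((-36 + (-1*1)**2 - (-9)) - 149)**2 = ((-36 + (-1)**2 - 9*(-1)) - 149)**2 = ((-36 + 1 + 9) - 149)**2 = (-26 - 149)**2 = (-175)**2 = 30625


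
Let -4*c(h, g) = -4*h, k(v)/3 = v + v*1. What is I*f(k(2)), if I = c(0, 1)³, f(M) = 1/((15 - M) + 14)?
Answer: 0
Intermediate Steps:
k(v) = 6*v (k(v) = 3*(v + v*1) = 3*(v + v) = 3*(2*v) = 6*v)
c(h, g) = h (c(h, g) = -(-1)*h = h)
f(M) = 1/(29 - M)
I = 0 (I = 0³ = 0)
I*f(k(2)) = 0*(-1/(-29 + 6*2)) = 0*(-1/(-29 + 12)) = 0*(-1/(-17)) = 0*(-1*(-1/17)) = 0*(1/17) = 0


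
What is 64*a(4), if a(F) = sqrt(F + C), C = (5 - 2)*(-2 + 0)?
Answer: 64*I*sqrt(2) ≈ 90.51*I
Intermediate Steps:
C = -6 (C = 3*(-2) = -6)
a(F) = sqrt(-6 + F) (a(F) = sqrt(F - 6) = sqrt(-6 + F))
64*a(4) = 64*sqrt(-6 + 4) = 64*sqrt(-2) = 64*(I*sqrt(2)) = 64*I*sqrt(2)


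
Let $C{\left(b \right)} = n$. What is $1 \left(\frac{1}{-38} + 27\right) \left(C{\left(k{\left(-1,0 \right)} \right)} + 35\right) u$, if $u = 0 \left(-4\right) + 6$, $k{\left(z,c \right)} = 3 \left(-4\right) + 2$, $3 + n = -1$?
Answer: $\frac{95325}{19} \approx 5017.1$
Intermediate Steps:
$n = -4$ ($n = -3 - 1 = -4$)
$k{\left(z,c \right)} = -10$ ($k{\left(z,c \right)} = -12 + 2 = -10$)
$C{\left(b \right)} = -4$
$u = 6$ ($u = 0 + 6 = 6$)
$1 \left(\frac{1}{-38} + 27\right) \left(C{\left(k{\left(-1,0 \right)} \right)} + 35\right) u = 1 \left(\frac{1}{-38} + 27\right) \left(-4 + 35\right) 6 = 1 \left(- \frac{1}{38} + 27\right) 31 \cdot 6 = 1 \cdot \frac{1025}{38} \cdot 31 \cdot 6 = 1 \cdot \frac{31775}{38} \cdot 6 = \frac{31775}{38} \cdot 6 = \frac{95325}{19}$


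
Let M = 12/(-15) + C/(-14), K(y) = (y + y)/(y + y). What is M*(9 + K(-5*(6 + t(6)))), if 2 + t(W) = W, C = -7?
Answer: -3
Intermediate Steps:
t(W) = -2 + W
K(y) = 1 (K(y) = (2*y)/((2*y)) = (2*y)*(1/(2*y)) = 1)
M = -3/10 (M = 12/(-15) - 7/(-14) = 12*(-1/15) - 7*(-1/14) = -⅘ + ½ = -3/10 ≈ -0.30000)
M*(9 + K(-5*(6 + t(6)))) = -3*(9 + 1)/10 = -3/10*10 = -3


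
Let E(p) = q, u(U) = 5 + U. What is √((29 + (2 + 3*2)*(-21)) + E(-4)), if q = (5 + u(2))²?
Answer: √5 ≈ 2.2361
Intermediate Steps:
q = 144 (q = (5 + (5 + 2))² = (5 + 7)² = 12² = 144)
E(p) = 144
√((29 + (2 + 3*2)*(-21)) + E(-4)) = √((29 + (2 + 3*2)*(-21)) + 144) = √((29 + (2 + 6)*(-21)) + 144) = √((29 + 8*(-21)) + 144) = √((29 - 168) + 144) = √(-139 + 144) = √5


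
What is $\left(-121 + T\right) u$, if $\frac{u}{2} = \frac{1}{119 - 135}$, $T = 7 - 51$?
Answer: $\frac{165}{8} \approx 20.625$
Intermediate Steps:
$T = -44$ ($T = 7 - 51 = -44$)
$u = - \frac{1}{8}$ ($u = \frac{2}{119 - 135} = \frac{2}{-16} = 2 \left(- \frac{1}{16}\right) = - \frac{1}{8} \approx -0.125$)
$\left(-121 + T\right) u = \left(-121 - 44\right) \left(- \frac{1}{8}\right) = \left(-165\right) \left(- \frac{1}{8}\right) = \frac{165}{8}$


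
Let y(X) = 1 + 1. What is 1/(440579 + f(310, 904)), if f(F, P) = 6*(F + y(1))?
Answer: 1/442451 ≈ 2.2601e-6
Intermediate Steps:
y(X) = 2
f(F, P) = 12 + 6*F (f(F, P) = 6*(F + 2) = 6*(2 + F) = 12 + 6*F)
1/(440579 + f(310, 904)) = 1/(440579 + (12 + 6*310)) = 1/(440579 + (12 + 1860)) = 1/(440579 + 1872) = 1/442451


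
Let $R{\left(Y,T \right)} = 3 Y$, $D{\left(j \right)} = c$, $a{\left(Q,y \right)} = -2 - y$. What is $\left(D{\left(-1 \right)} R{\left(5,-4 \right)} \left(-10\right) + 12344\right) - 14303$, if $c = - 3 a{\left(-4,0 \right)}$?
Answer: $-2859$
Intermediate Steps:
$c = 6$ ($c = - 3 \left(-2 - 0\right) = - 3 \left(-2 + 0\right) = \left(-3\right) \left(-2\right) = 6$)
$D{\left(j \right)} = 6$
$\left(D{\left(-1 \right)} R{\left(5,-4 \right)} \left(-10\right) + 12344\right) - 14303 = \left(6 \cdot 3 \cdot 5 \left(-10\right) + 12344\right) - 14303 = \left(6 \cdot 15 \left(-10\right) + 12344\right) - 14303 = \left(90 \left(-10\right) + 12344\right) - 14303 = \left(-900 + 12344\right) - 14303 = 11444 - 14303 = -2859$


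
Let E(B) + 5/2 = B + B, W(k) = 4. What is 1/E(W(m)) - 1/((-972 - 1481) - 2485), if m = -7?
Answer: 9887/54318 ≈ 0.18202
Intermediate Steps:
E(B) = -5/2 + 2*B (E(B) = -5/2 + (B + B) = -5/2 + 2*B)
1/E(W(m)) - 1/((-972 - 1481) - 2485) = 1/(-5/2 + 2*4) - 1/((-972 - 1481) - 2485) = 1/(-5/2 + 8) - 1/(-2453 - 2485) = 1/(11/2) - 1/(-4938) = 2/11 - 1*(-1/4938) = 2/11 + 1/4938 = 9887/54318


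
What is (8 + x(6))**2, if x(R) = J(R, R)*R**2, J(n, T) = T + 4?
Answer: 135424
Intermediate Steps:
J(n, T) = 4 + T
x(R) = R**2*(4 + R) (x(R) = (4 + R)*R**2 = R**2*(4 + R))
(8 + x(6))**2 = (8 + 6**2*(4 + 6))**2 = (8 + 36*10)**2 = (8 + 360)**2 = 368**2 = 135424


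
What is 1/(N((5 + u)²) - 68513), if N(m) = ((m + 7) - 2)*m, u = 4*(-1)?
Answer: -1/68507 ≈ -1.4597e-5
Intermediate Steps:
u = -4
N(m) = m*(5 + m) (N(m) = ((7 + m) - 2)*m = (5 + m)*m = m*(5 + m))
1/(N((5 + u)²) - 68513) = 1/((5 - 4)²*(5 + (5 - 4)²) - 68513) = 1/(1²*(5 + 1²) - 68513) = 1/(1*(5 + 1) - 68513) = 1/(1*6 - 68513) = 1/(6 - 68513) = 1/(-68507) = -1/68507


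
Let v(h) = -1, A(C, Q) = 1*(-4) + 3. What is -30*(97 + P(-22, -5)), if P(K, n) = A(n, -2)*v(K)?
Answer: -2940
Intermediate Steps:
A(C, Q) = -1 (A(C, Q) = -4 + 3 = -1)
P(K, n) = 1 (P(K, n) = -1*(-1) = 1)
-30*(97 + P(-22, -5)) = -30*(97 + 1) = -30*98 = -2940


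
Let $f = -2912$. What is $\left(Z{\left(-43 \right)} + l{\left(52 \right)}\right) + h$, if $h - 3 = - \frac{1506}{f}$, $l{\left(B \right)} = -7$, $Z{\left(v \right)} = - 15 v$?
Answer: $\frac{934049}{1456} \approx 641.52$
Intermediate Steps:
$h = \frac{5121}{1456}$ ($h = 3 - \frac{1506}{-2912} = 3 - - \frac{753}{1456} = 3 + \frac{753}{1456} = \frac{5121}{1456} \approx 3.5172$)
$\left(Z{\left(-43 \right)} + l{\left(52 \right)}\right) + h = \left(\left(-15\right) \left(-43\right) - 7\right) + \frac{5121}{1456} = \left(645 - 7\right) + \frac{5121}{1456} = 638 + \frac{5121}{1456} = \frac{934049}{1456}$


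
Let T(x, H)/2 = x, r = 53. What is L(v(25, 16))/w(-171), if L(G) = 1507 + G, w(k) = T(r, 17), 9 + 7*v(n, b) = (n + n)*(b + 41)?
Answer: 6695/371 ≈ 18.046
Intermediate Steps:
T(x, H) = 2*x
v(n, b) = -9/7 + 2*n*(41 + b)/7 (v(n, b) = -9/7 + ((n + n)*(b + 41))/7 = -9/7 + ((2*n)*(41 + b))/7 = -9/7 + (2*n*(41 + b))/7 = -9/7 + 2*n*(41 + b)/7)
w(k) = 106 (w(k) = 2*53 = 106)
L(v(25, 16))/w(-171) = (1507 + (-9/7 + (82/7)*25 + (2/7)*16*25))/106 = (1507 + (-9/7 + 2050/7 + 800/7))*(1/106) = (1507 + 2841/7)*(1/106) = (13390/7)*(1/106) = 6695/371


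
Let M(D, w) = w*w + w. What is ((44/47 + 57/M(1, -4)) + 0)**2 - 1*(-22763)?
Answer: 805678233/35344 ≈ 22795.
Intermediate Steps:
M(D, w) = w + w**2 (M(D, w) = w**2 + w = w + w**2)
((44/47 + 57/M(1, -4)) + 0)**2 - 1*(-22763) = ((44/47 + 57/((-4*(1 - 4)))) + 0)**2 - 1*(-22763) = ((44*(1/47) + 57/((-4*(-3)))) + 0)**2 + 22763 = ((44/47 + 57/12) + 0)**2 + 22763 = ((44/47 + 57*(1/12)) + 0)**2 + 22763 = ((44/47 + 19/4) + 0)**2 + 22763 = (1069/188 + 0)**2 + 22763 = (1069/188)**2 + 22763 = 1142761/35344 + 22763 = 805678233/35344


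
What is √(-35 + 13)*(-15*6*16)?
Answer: -1440*I*√22 ≈ -6754.2*I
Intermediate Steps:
√(-35 + 13)*(-15*6*16) = √(-22)*(-90*16) = (I*√22)*(-1440) = -1440*I*√22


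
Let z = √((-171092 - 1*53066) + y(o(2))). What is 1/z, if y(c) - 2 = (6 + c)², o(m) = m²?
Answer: -I*√56014/112028 ≈ -0.0021126*I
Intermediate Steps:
y(c) = 2 + (6 + c)²
z = 2*I*√56014 (z = √((-171092 - 1*53066) + (2 + (6 + 2²)²)) = √((-171092 - 53066) + (2 + (6 + 4)²)) = √(-224158 + (2 + 10²)) = √(-224158 + (2 + 100)) = √(-224158 + 102) = √(-224056) = 2*I*√56014 ≈ 473.35*I)
1/z = 1/(2*I*√56014) = -I*√56014/112028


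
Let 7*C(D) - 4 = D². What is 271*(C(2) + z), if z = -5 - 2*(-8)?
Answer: 23035/7 ≈ 3290.7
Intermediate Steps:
C(D) = 4/7 + D²/7
z = 11 (z = -5 + 16 = 11)
271*(C(2) + z) = 271*((4/7 + (⅐)*2²) + 11) = 271*((4/7 + (⅐)*4) + 11) = 271*((4/7 + 4/7) + 11) = 271*(8/7 + 11) = 271*(85/7) = 23035/7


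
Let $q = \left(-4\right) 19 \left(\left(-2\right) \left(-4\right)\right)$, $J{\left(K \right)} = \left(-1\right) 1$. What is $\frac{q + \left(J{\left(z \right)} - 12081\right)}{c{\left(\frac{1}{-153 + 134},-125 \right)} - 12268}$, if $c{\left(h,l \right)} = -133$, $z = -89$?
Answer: $\frac{12690}{12401} \approx 1.0233$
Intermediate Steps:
$J{\left(K \right)} = -1$
$q = -608$ ($q = \left(-76\right) 8 = -608$)
$\frac{q + \left(J{\left(z \right)} - 12081\right)}{c{\left(\frac{1}{-153 + 134},-125 \right)} - 12268} = \frac{-608 - 12082}{-133 - 12268} = \frac{-608 - 12082}{-12401} = \left(-12690\right) \left(- \frac{1}{12401}\right) = \frac{12690}{12401}$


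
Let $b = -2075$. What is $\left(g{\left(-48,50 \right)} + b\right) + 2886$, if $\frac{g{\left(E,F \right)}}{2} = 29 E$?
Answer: $-1973$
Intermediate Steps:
$g{\left(E,F \right)} = 58 E$ ($g{\left(E,F \right)} = 2 \cdot 29 E = 58 E$)
$\left(g{\left(-48,50 \right)} + b\right) + 2886 = \left(58 \left(-48\right) - 2075\right) + 2886 = \left(-2784 - 2075\right) + 2886 = -4859 + 2886 = -1973$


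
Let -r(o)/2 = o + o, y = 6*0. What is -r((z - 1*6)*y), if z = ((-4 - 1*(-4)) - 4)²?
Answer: 0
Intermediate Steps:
z = 16 (z = ((-4 + 4) - 4)² = (0 - 4)² = (-4)² = 16)
y = 0
r(o) = -4*o (r(o) = -2*(o + o) = -4*o)
-r((z - 1*6)*y) = -(-4)*(16 - 1*6)*0 = -(-4)*(16 - 6)*0 = -(-4)*10*0 = -(-4)*0 = -1*0 = 0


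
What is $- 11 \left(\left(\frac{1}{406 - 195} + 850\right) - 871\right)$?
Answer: $\frac{48730}{211} \approx 230.95$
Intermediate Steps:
$- 11 \left(\left(\frac{1}{406 - 195} + 850\right) - 871\right) = - 11 \left(\left(\frac{1}{211} + 850\right) - 871\right) = - 11 \left(\frac{179351}{211} - 871\right) = \left(-11\right) \left(- \frac{4430}{211}\right) = \frac{48730}{211}$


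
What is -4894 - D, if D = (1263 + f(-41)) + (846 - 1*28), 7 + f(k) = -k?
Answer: -7009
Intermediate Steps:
f(k) = -7 - k
D = 2115 (D = (1263 + (-7 - 1*(-41))) + (846 - 1*28) = (1263 + (-7 + 41)) + (846 - 28) = (1263 + 34) + 818 = 1297 + 818 = 2115)
-4894 - D = -4894 - 1*2115 = -4894 - 2115 = -7009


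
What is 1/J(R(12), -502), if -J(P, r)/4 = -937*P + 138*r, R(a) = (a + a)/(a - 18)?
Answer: 1/262112 ≈ 3.8152e-6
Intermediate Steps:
R(a) = 2*a/(-18 + a) (R(a) = (2*a)/(-18 + a) = 2*a/(-18 + a))
J(P, r) = -552*r + 3748*P (J(P, r) = -4*(-937*P + 138*r) = -552*r + 3748*P)
1/J(R(12), -502) = 1/(-552*(-502) + 3748*(2*12/(-18 + 12))) = 1/(277104 + 3748*(2*12/(-6))) = 1/(277104 + 3748*(2*12*(-1/6))) = 1/(277104 + 3748*(-4)) = 1/(277104 - 14992) = 1/262112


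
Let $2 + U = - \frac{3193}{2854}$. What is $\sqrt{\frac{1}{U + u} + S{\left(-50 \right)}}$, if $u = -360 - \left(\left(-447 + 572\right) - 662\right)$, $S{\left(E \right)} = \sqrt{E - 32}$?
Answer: $\frac{\sqrt{1416317478 + 246271010049 i \sqrt{82}}}{496257} \approx 2.1285 + 2.1272 i$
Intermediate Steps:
$U = - \frac{8901}{2854}$ ($U = -2 - \frac{3193}{2854} = - \frac{8901}{2854} \approx -3.1188$)
$S{\left(E \right)} = \sqrt{-32 + E}$
$u = 177$ ($u = -360 - \left(125 - 662\right) = -360 - -537 = -360 + 537 = 177$)
$\sqrt{\frac{1}{U + u} + S{\left(-50 \right)}} = \sqrt{\frac{1}{- \frac{8901}{2854} + 177} + \sqrt{-32 - 50}} = \sqrt{\frac{1}{\frac{496257}{2854}} + \sqrt{-82}} = \sqrt{\frac{2854}{496257} + i \sqrt{82}}$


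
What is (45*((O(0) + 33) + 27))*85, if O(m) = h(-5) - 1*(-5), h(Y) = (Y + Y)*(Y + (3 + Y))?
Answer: 516375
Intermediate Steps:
h(Y) = 2*Y*(3 + 2*Y) (h(Y) = (2*Y)*(3 + 2*Y) = 2*Y*(3 + 2*Y))
O(m) = 75 (O(m) = 2*(-5)*(3 + 2*(-5)) - 1*(-5) = 2*(-5)*(3 - 10) + 5 = 2*(-5)*(-7) + 5 = 70 + 5 = 75)
(45*((O(0) + 33) + 27))*85 = (45*((75 + 33) + 27))*85 = (45*(108 + 27))*85 = (45*135)*85 = 6075*85 = 516375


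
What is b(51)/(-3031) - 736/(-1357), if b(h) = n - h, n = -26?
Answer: 14505/25547 ≈ 0.56778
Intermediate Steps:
b(h) = -26 - h
b(51)/(-3031) - 736/(-1357) = (-26 - 1*51)/(-3031) - 736/(-1357) = (-26 - 51)*(-1/3031) - 736*(-1/1357) = -77*(-1/3031) + 32/59 = 11/433 + 32/59 = 14505/25547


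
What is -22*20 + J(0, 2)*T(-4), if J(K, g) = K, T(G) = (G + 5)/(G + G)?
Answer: -440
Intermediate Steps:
T(G) = (5 + G)/(2*G) (T(G) = (5 + G)/((2*G)) = (5 + G)*(1/(2*G)) = (5 + G)/(2*G))
-22*20 + J(0, 2)*T(-4) = -22*20 + 0*((½)*(5 - 4)/(-4)) = -440 + 0*((½)*(-¼)*1) = -440 + 0*(-⅛) = -440 + 0 = -440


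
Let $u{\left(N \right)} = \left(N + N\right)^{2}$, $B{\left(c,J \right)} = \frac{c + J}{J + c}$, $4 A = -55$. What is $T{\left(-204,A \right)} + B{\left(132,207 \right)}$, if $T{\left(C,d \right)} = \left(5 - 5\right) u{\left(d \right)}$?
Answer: $1$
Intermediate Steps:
$A = - \frac{55}{4}$ ($A = \frac{1}{4} \left(-55\right) = - \frac{55}{4} \approx -13.75$)
$B{\left(c,J \right)} = 1$ ($B{\left(c,J \right)} = \frac{J + c}{J + c} = 1$)
$u{\left(N \right)} = 4 N^{2}$ ($u{\left(N \right)} = \left(2 N\right)^{2} = 4 N^{2}$)
$T{\left(C,d \right)} = 0$ ($T{\left(C,d \right)} = \left(5 - 5\right) 4 d^{2} = 0 \cdot 4 d^{2} = 0$)
$T{\left(-204,A \right)} + B{\left(132,207 \right)} = 0 + 1 = 1$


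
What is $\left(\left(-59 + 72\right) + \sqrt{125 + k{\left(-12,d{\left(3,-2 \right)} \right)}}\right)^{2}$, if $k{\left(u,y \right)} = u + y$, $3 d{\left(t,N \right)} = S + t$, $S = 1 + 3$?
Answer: $\frac{\left(39 + \sqrt{1038}\right)^{2}}{9} \approx 563.56$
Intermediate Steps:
$S = 4$
$d{\left(t,N \right)} = \frac{4}{3} + \frac{t}{3}$ ($d{\left(t,N \right)} = \frac{4 + t}{3} = \frac{4}{3} + \frac{t}{3}$)
$\left(\left(-59 + 72\right) + \sqrt{125 + k{\left(-12,d{\left(3,-2 \right)} \right)}}\right)^{2} = \left(\left(-59 + 72\right) + \sqrt{125 + \left(-12 + \left(\frac{4}{3} + \frac{1}{3} \cdot 3\right)\right)}\right)^{2} = \left(13 + \sqrt{125 + \left(-12 + \left(\frac{4}{3} + 1\right)\right)}\right)^{2} = \left(13 + \sqrt{125 + \left(-12 + \frac{7}{3}\right)}\right)^{2} = \left(13 + \sqrt{125 - \frac{29}{3}}\right)^{2} = \left(13 + \sqrt{\frac{346}{3}}\right)^{2} = \left(13 + \frac{\sqrt{1038}}{3}\right)^{2}$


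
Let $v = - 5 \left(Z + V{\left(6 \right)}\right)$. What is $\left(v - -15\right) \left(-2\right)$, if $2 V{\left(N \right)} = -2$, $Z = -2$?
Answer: $-60$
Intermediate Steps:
$V{\left(N \right)} = -1$ ($V{\left(N \right)} = \frac{1}{2} \left(-2\right) = -1$)
$v = 15$ ($v = - 5 \left(-2 - 1\right) = \left(-5\right) \left(-3\right) = 15$)
$\left(v - -15\right) \left(-2\right) = \left(15 - -15\right) \left(-2\right) = \left(15 + 15\right) \left(-2\right) = 30 \left(-2\right) = -60$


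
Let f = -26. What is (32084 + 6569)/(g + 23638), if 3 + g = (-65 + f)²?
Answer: 38653/31916 ≈ 1.2111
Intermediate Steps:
g = 8278 (g = -3 + (-65 - 26)² = -3 + (-91)² = -3 + 8281 = 8278)
(32084 + 6569)/(g + 23638) = (32084 + 6569)/(8278 + 23638) = 38653/31916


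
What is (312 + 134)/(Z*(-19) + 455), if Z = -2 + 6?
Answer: 446/379 ≈ 1.1768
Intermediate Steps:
Z = 4
(312 + 134)/(Z*(-19) + 455) = (312 + 134)/(4*(-19) + 455) = 446/(-76 + 455) = 446/379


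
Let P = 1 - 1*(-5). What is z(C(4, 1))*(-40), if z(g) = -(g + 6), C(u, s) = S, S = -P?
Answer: 0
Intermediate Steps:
P = 6 (P = 1 + 5 = 6)
S = -6 (S = -1*6 = -6)
C(u, s) = -6
z(g) = -6 - g (z(g) = -(6 + g) = -6 - g)
z(C(4, 1))*(-40) = (-6 - 1*(-6))*(-40) = (-6 + 6)*(-40) = 0*(-40) = 0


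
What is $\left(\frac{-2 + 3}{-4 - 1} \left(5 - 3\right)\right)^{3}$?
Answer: $- \frac{8}{125} \approx -0.064$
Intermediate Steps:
$\left(\frac{-2 + 3}{-4 - 1} \left(5 - 3\right)\right)^{3} = \left(1 \frac{1}{-5} \cdot 2\right)^{3} = \left(1 \left(- \frac{1}{5}\right) 2\right)^{3} = \left(\left(- \frac{1}{5}\right) 2\right)^{3} = \left(- \frac{2}{5}\right)^{3} = - \frac{8}{125}$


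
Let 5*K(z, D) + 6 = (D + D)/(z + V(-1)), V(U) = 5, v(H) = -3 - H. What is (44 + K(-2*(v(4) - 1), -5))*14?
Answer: 8968/15 ≈ 597.87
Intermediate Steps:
K(z, D) = -6/5 + 2*D/(5*(5 + z)) (K(z, D) = -6/5 + ((D + D)/(z + 5))/5 = -6/5 + ((2*D)/(5 + z))/5 = -6/5 + (2*D/(5 + z))/5 = -6/5 + 2*D/(5*(5 + z)))
(44 + K(-2*(v(4) - 1), -5))*14 = (44 + 2*(-15 - 5 - (-6)*((-3 - 1*4) - 1))/(5*(5 - 2*((-3 - 1*4) - 1))))*14 = (44 + 2*(-15 - 5 - (-6)*((-3 - 4) - 1))/(5*(5 - 2*((-3 - 4) - 1))))*14 = (44 + 2*(-15 - 5 - (-6)*(-7 - 1))/(5*(5 - 2*(-7 - 1))))*14 = (44 + 2*(-15 - 5 - (-6)*(-8))/(5*(5 - 2*(-8))))*14 = (44 + 2*(-15 - 5 - 3*16)/(5*(5 + 16)))*14 = (44 + (2/5)*(-15 - 5 - 48)/21)*14 = (44 + (2/5)*(1/21)*(-68))*14 = (44 - 136/105)*14 = (4484/105)*14 = 8968/15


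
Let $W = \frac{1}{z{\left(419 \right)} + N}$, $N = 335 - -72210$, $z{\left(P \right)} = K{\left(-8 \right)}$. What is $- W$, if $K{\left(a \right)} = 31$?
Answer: $- \frac{1}{72576} \approx -1.3779 \cdot 10^{-5}$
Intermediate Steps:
$z{\left(P \right)} = 31$
$N = 72545$ ($N = 335 + 72210 = 72545$)
$W = \frac{1}{72576}$ ($W = \frac{1}{31 + 72545} = \frac{1}{72576} \approx 1.3779 \cdot 10^{-5}$)
$- W = \left(-1\right) \frac{1}{72576} = - \frac{1}{72576}$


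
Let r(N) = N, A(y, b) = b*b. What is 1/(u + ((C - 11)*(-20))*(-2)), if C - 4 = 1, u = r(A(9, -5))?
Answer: -1/215 ≈ -0.0046512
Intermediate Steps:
A(y, b) = b²
u = 25 (u = (-5)² = 25)
C = 5 (C = 4 + 1 = 5)
1/(u + ((C - 11)*(-20))*(-2)) = 1/(25 + ((5 - 11)*(-20))*(-2)) = 1/(25 - 6*(-20)*(-2)) = 1/(25 + 120*(-2)) = 1/(25 - 240) = 1/(-215) = -1/215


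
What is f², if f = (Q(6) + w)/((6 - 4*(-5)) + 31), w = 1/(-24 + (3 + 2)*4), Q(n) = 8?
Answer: 961/51984 ≈ 0.018486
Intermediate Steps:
w = -¼ (w = 1/(-24 + 5*4) = 1/(-24 + 20) = 1/(-4) = -¼ ≈ -0.25000)
f = 31/228 (f = (8 - ¼)/((6 - 4*(-5)) + 31) = 31/(4*((6 + 20) + 31)) = 31/(4*(26 + 31)) = (31/4)/57 = (31/4)*(1/57) = 31/228 ≈ 0.13596)
f² = (31/228)² = 961/51984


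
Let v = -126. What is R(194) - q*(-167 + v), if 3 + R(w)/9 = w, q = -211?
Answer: -60104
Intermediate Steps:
R(w) = -27 + 9*w
R(194) - q*(-167 + v) = (-27 + 9*194) - (-211)*(-167 - 126) = (-27 + 1746) - (-211)*(-293) = 1719 - 1*61823 = 1719 - 61823 = -60104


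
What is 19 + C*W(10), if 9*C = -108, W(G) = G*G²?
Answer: -11981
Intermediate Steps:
W(G) = G³
C = -12 (C = (⅑)*(-108) = -12)
19 + C*W(10) = 19 - 12*10³ = 19 - 12*1000 = 19 - 12000 = -11981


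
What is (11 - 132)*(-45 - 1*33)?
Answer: 9438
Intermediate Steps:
(11 - 132)*(-45 - 1*33) = -121*(-45 - 33) = -121*(-78) = 9438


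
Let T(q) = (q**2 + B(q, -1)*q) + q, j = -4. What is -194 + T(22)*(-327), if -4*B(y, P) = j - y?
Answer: -212417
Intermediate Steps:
B(y, P) = 1 + y/4 (B(y, P) = -(-4 - y)/4 = 1 + y/4)
T(q) = q + q**2 + q*(1 + q/4) (T(q) = (q**2 + (1 + q/4)*q) + q = (q**2 + q*(1 + q/4)) + q = q + q**2 + q*(1 + q/4))
-194 + T(22)*(-327) = -194 + ((1/4)*22*(8 + 5*22))*(-327) = -194 + ((1/4)*22*(8 + 110))*(-327) = -194 + ((1/4)*22*118)*(-327) = -194 + 649*(-327) = -194 - 212223 = -212417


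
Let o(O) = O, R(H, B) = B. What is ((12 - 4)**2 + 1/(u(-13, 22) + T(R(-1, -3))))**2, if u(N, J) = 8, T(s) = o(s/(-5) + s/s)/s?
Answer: 51595489/12544 ≈ 4113.2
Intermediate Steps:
T(s) = (1 - s/5)/s (T(s) = (s/(-5) + s/s)/s = (s*(-1/5) + 1)/s = (-s/5 + 1)/s = (1 - s/5)/s)
((12 - 4)**2 + 1/(u(-13, 22) + T(R(-1, -3))))**2 = ((12 - 4)**2 + 1/(8 + (1/5)*(5 - 1*(-3))/(-3)))**2 = (8**2 + 1/(8 + (1/5)*(-1/3)*(5 + 3)))**2 = (64 + 1/(8 + (1/5)*(-1/3)*8))**2 = (64 + 1/(8 - 8/15))**2 = (64 + 1/(112/15))**2 = (64 + 15/112)**2 = (7183/112)**2 = 51595489/12544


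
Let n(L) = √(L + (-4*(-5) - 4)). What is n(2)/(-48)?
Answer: -√2/16 ≈ -0.088388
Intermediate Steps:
n(L) = √(16 + L) (n(L) = √(L + (20 - 4)) = √(L + 16) = √(16 + L))
n(2)/(-48) = √(16 + 2)/(-48) = √18*(-1/48) = (3*√2)*(-1/48) = -√2/16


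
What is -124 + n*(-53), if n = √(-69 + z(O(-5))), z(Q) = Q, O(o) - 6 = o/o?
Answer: -124 - 53*I*√62 ≈ -124.0 - 417.32*I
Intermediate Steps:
O(o) = 7 (O(o) = 6 + o/o = 6 + 1 = 7)
n = I*√62 (n = √(-69 + 7) = √(-62) = I*√62 ≈ 7.874*I)
-124 + n*(-53) = -124 + (I*√62)*(-53) = -124 - 53*I*√62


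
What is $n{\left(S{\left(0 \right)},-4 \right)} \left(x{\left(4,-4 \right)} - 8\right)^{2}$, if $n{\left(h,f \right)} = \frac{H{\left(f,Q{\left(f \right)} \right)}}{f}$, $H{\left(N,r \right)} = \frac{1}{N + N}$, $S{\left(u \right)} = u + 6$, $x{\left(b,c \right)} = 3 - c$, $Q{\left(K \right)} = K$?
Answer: $\frac{1}{32} \approx 0.03125$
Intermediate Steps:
$S{\left(u \right)} = 6 + u$
$H{\left(N,r \right)} = \frac{1}{2 N}$
$n{\left(h,f \right)} = \frac{1}{2 f^{2}}$ ($n{\left(h,f \right)} = \frac{\frac{1}{2} \frac{1}{f}}{f} = \frac{1}{2 f^{2}}$)
$n{\left(S{\left(0 \right)},-4 \right)} \left(x{\left(4,-4 \right)} - 8\right)^{2} = \frac{1}{2 \cdot 16} \left(\left(3 - -4\right) - 8\right)^{2} = \frac{1}{2} \cdot \frac{1}{16} \left(\left(3 + 4\right) + \left(-10 + 2\right)\right)^{2} = \frac{\left(7 - 8\right)^{2}}{32} = \frac{\left(-1\right)^{2}}{32} = \frac{1}{32} \cdot 1 = \frac{1}{32}$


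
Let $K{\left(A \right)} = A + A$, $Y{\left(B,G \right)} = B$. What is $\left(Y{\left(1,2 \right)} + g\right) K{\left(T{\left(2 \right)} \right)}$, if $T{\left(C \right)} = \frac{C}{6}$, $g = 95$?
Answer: $64$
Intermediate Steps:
$T{\left(C \right)} = \frac{C}{6}$ ($T{\left(C \right)} = C \frac{1}{6} = \frac{C}{6}$)
$K{\left(A \right)} = 2 A$
$\left(Y{\left(1,2 \right)} + g\right) K{\left(T{\left(2 \right)} \right)} = \left(1 + 95\right) 2 \cdot \frac{1}{6} \cdot 2 = 96 \cdot 2 \cdot \frac{1}{3} = 96 \cdot \frac{2}{3} = 64$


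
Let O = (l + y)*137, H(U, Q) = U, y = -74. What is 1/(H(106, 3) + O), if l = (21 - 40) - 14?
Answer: -1/14553 ≈ -6.8714e-5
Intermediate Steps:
l = -33 (l = -19 - 14 = -33)
O = -14659 (O = (-33 - 74)*137 = -107*137 = -14659)
1/(H(106, 3) + O) = 1/(106 - 14659) = 1/(-14553) = -1/14553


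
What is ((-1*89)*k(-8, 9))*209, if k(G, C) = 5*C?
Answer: -837045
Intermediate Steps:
((-1*89)*k(-8, 9))*209 = ((-1*89)*(5*9))*209 = -89*45*209 = -4005*209 = -837045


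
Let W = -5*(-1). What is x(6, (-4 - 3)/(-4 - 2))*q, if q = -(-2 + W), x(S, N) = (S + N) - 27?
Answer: 119/2 ≈ 59.500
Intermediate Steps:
W = 5
x(S, N) = -27 + N + S (x(S, N) = (N + S) - 27 = -27 + N + S)
q = -3 (q = -(-2 + 5) = -1*3 = -3)
x(6, (-4 - 3)/(-4 - 2))*q = (-27 + (-4 - 3)/(-4 - 2) + 6)*(-3) = (-27 - 7/(-6) + 6)*(-3) = (-27 - 7*(-⅙) + 6)*(-3) = (-27 + 7/6 + 6)*(-3) = -119/6*(-3) = 119/2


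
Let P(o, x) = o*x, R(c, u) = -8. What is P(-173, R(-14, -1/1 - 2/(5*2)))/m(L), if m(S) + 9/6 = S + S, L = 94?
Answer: 2768/373 ≈ 7.4209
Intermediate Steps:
m(S) = -3/2 + 2*S (m(S) = -3/2 + (S + S) = -3/2 + 2*S)
P(-173, R(-14, -1/1 - 2/(5*2)))/m(L) = (-173*(-8))/(-3/2 + 2*94) = 1384/(-3/2 + 188) = 1384/(373/2) = 1384*(2/373) = 2768/373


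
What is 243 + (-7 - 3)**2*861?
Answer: 86343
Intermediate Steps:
243 + (-7 - 3)**2*861 = 243 + (-10)**2*861 = 243 + 100*861 = 243 + 86100 = 86343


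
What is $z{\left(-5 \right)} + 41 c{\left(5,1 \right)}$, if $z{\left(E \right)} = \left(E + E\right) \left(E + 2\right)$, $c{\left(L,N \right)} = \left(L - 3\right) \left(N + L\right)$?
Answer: $522$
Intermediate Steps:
$c{\left(L,N \right)} = \left(-3 + L\right) \left(L + N\right)$
$z{\left(E \right)} = 2 E \left(2 + E\right)$
$z{\left(-5 \right)} + 41 c{\left(5,1 \right)} = 2 \left(-5\right) \left(2 - 5\right) + 41 \left(5^{2} - 15 - 3 + 5 \cdot 1\right) = 2 \left(-5\right) \left(-3\right) + 41 \left(25 - 15 - 3 + 5\right) = 30 + 41 \cdot 12 = 30 + 492 = 522$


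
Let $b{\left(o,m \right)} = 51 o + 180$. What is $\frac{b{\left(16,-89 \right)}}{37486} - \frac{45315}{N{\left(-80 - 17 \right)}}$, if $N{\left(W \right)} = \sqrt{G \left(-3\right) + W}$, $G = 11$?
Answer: $\frac{498}{18743} + \frac{9063 i \sqrt{130}}{26} \approx 0.02657 + 3974.4 i$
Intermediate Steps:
$b{\left(o,m \right)} = 180 + 51 o$
$N{\left(W \right)} = \sqrt{-33 + W}$ ($N{\left(W \right)} = \sqrt{11 \left(-3\right) + W} = \sqrt{-33 + W}$)
$\frac{b{\left(16,-89 \right)}}{37486} - \frac{45315}{N{\left(-80 - 17 \right)}} = \frac{180 + 51 \cdot 16}{37486} - \frac{45315}{\sqrt{-33 - 97}} = \left(180 + 816\right) \frac{1}{37486} - \frac{45315}{\sqrt{-33 - 97}} = 996 \cdot \frac{1}{37486} - \frac{45315}{\sqrt{-33 - 97}} = \frac{498}{18743} - \frac{45315}{\sqrt{-130}} = \frac{498}{18743} - \frac{45315}{i \sqrt{130}} = \frac{498}{18743} - 45315 \left(- \frac{i \sqrt{130}}{130}\right) = \frac{498}{18743} + \frac{9063 i \sqrt{130}}{26}$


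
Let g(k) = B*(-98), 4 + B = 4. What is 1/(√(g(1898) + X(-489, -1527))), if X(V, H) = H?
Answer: -I*√1527/1527 ≈ -0.025591*I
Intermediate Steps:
B = 0 (B = -4 + 4 = 0)
g(k) = 0 (g(k) = 0*(-98) = 0)
1/(√(g(1898) + X(-489, -1527))) = 1/(√(0 - 1527)) = 1/(√(-1527)) = 1/(I*√1527) = -I*√1527/1527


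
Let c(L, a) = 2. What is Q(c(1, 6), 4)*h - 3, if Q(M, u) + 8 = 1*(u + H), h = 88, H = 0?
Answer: -355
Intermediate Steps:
Q(M, u) = -8 + u (Q(M, u) = -8 + 1*(u + 0) = -8 + 1*u = -8 + u)
Q(c(1, 6), 4)*h - 3 = (-8 + 4)*88 - 3 = -4*88 - 3 = -352 - 3 = -355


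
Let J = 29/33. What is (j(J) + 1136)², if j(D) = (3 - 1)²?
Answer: 1299600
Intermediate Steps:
J = 29/33 (J = 29*(1/33) = 29/33 ≈ 0.87879)
j(D) = 4 (j(D) = 2² = 4)
(j(J) + 1136)² = (4 + 1136)² = 1140² = 1299600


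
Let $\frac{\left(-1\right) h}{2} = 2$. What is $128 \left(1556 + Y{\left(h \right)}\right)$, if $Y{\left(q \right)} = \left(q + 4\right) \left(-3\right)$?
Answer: $199168$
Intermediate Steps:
$h = -4$ ($h = \left(-2\right) 2 = -4$)
$Y{\left(q \right)} = -12 - 3 q$ ($Y{\left(q \right)} = \left(4 + q\right) \left(-3\right) = -12 - 3 q$)
$128 \left(1556 + Y{\left(h \right)}\right) = 128 \left(1556 - 0\right) = 128 \left(1556 + \left(-12 + 12\right)\right) = 128 \left(1556 + 0\right) = 128 \cdot 1556 = 199168$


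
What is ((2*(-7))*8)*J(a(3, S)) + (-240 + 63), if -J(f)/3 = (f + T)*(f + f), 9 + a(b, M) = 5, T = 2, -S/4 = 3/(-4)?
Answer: 5199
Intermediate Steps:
S = 3 (S = -12/(-4) = -12*(-1)/4 = -4*(-3/4) = 3)
a(b, M) = -4 (a(b, M) = -9 + 5 = -4)
J(f) = -6*f*(2 + f) (J(f) = -3*(f + 2)*(f + f) = -3*(2 + f)*2*f = -6*f*(2 + f))
((2*(-7))*8)*J(a(3, S)) + (-240 + 63) = ((2*(-7))*8)*(-6*(-4)*(2 - 4)) + (-240 + 63) = (-14*8)*(-6*(-4)*(-2)) - 177 = -112*(-48) - 177 = 5376 - 177 = 5199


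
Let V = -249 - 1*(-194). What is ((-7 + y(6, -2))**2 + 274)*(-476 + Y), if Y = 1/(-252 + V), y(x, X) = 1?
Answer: -45301230/307 ≈ -1.4756e+5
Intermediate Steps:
V = -55 (V = -249 + 194 = -55)
Y = -1/307 (Y = 1/(-252 - 55) = 1/(-307) = -1/307 ≈ -0.0032573)
((-7 + y(6, -2))**2 + 274)*(-476 + Y) = ((-7 + 1)**2 + 274)*(-476 - 1/307) = ((-6)**2 + 274)*(-146133/307) = (36 + 274)*(-146133/307) = 310*(-146133/307) = -45301230/307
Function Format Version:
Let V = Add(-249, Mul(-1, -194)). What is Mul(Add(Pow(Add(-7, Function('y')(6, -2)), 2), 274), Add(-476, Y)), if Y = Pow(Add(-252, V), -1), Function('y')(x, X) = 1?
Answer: Rational(-45301230, 307) ≈ -1.4756e+5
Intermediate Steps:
V = -55 (V = Add(-249, 194) = -55)
Y = Rational(-1, 307) (Y = Pow(Add(-252, -55), -1) = Pow(-307, -1) = Rational(-1, 307) ≈ -0.0032573)
Mul(Add(Pow(Add(-7, Function('y')(6, -2)), 2), 274), Add(-476, Y)) = Mul(Add(Pow(Add(-7, 1), 2), 274), Add(-476, Rational(-1, 307))) = Mul(Add(Pow(-6, 2), 274), Rational(-146133, 307)) = Mul(Add(36, 274), Rational(-146133, 307)) = Mul(310, Rational(-146133, 307)) = Rational(-45301230, 307)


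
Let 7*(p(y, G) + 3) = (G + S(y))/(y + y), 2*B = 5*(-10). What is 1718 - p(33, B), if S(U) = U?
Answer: 397547/231 ≈ 1721.0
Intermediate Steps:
B = -25 (B = (5*(-10))/2 = (½)*(-50) = -25)
p(y, G) = -3 + (G + y)/(14*y) (p(y, G) = -3 + ((G + y)/(y + y))/7 = -3 + ((G + y)/((2*y)))/7 = -3 + ((G + y)*(1/(2*y)))/7 = -3 + ((G + y)/(2*y))/7 = -3 + (G + y)/(14*y))
1718 - p(33, B) = 1718 - (-25 - 41*33)/(14*33) = 1718 - (-25 - 1353)/(14*33) = 1718 - (-1378)/(14*33) = 1718 - 1*(-689/231) = 1718 + 689/231 = 397547/231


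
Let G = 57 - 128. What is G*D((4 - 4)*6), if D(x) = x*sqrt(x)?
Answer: 0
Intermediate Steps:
D(x) = x**(3/2)
G = -71
G*D((4 - 4)*6) = -71*6*sqrt(6)*(4 - 4)**(3/2) = -71*(0*6)**(3/2) = -71*0**(3/2) = -71*0 = 0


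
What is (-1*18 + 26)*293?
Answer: 2344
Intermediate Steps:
(-1*18 + 26)*293 = (-18 + 26)*293 = 8*293 = 2344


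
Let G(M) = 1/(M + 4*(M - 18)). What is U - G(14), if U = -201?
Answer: -401/2 ≈ -200.50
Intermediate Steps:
G(M) = 1/(-72 + 5*M) (G(M) = 1/(M + 4*(-18 + M)) = 1/(M + (-72 + 4*M)) = 1/(-72 + 5*M))
U - G(14) = -201 - 1/(-72 + 5*14) = -201 - 1/(-72 + 70) = -201 - 1/(-2) = -201 - 1*(-½) = -201 + ½ = -401/2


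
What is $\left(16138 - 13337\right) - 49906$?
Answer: $-47105$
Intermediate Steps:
$\left(16138 - 13337\right) - 49906 = 2801 - 49906 = -47105$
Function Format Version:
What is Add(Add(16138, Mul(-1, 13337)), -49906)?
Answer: -47105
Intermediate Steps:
Add(Add(16138, Mul(-1, 13337)), -49906) = Add(Add(16138, -13337), -49906) = Add(2801, -49906) = -47105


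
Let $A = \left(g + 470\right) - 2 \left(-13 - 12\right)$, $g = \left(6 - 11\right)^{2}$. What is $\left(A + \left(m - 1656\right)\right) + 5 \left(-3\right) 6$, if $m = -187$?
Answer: $-1388$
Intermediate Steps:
$g = 25$ ($g = \left(-5\right)^{2} = 25$)
$A = 545$ ($A = \left(25 + 470\right) - 2 \left(-13 - 12\right) = 495 - -50 = 495 + 50 = 545$)
$\left(A + \left(m - 1656\right)\right) + 5 \left(-3\right) 6 = \left(545 - 1843\right) + 5 \left(-3\right) 6 = \left(545 - 1843\right) - 90 = -1298 - 90 = -1388$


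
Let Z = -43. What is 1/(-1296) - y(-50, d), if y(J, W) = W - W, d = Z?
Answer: -1/1296 ≈ -0.00077160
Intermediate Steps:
d = -43
y(J, W) = 0
1/(-1296) - y(-50, d) = 1/(-1296) - 1*0 = -1/1296 + 0 = -1/1296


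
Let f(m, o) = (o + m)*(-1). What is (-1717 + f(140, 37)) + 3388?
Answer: 1494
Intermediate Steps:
f(m, o) = -m - o (f(m, o) = (m + o)*(-1) = -m - o)
(-1717 + f(140, 37)) + 3388 = (-1717 + (-1*140 - 1*37)) + 3388 = (-1717 + (-140 - 37)) + 3388 = (-1717 - 177) + 3388 = -1894 + 3388 = 1494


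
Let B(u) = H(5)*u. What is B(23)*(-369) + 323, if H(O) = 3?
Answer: -25138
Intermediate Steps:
B(u) = 3*u
B(23)*(-369) + 323 = (3*23)*(-369) + 323 = 69*(-369) + 323 = -25461 + 323 = -25138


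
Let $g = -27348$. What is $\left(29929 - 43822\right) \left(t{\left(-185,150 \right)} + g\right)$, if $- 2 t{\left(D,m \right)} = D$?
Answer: $\frac{757321323}{2} \approx 3.7866 \cdot 10^{8}$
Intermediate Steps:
$t{\left(D,m \right)} = - \frac{D}{2}$
$\left(29929 - 43822\right) \left(t{\left(-185,150 \right)} + g\right) = \left(29929 - 43822\right) \left(\left(- \frac{1}{2}\right) \left(-185\right) - 27348\right) = - 13893 \left(\frac{185}{2} - 27348\right) = \left(-13893\right) \left(- \frac{54511}{2}\right) = \frac{757321323}{2}$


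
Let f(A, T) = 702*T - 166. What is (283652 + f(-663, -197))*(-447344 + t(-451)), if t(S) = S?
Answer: -65016251640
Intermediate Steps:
f(A, T) = -166 + 702*T
(283652 + f(-663, -197))*(-447344 + t(-451)) = (283652 + (-166 + 702*(-197)))*(-447344 - 451) = (283652 + (-166 - 138294))*(-447795) = (283652 - 138460)*(-447795) = 145192*(-447795) = -65016251640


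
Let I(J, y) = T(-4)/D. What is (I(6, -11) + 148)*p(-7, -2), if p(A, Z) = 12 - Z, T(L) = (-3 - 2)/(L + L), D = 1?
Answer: 8323/4 ≈ 2080.8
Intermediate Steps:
T(L) = -5/(2*L) (T(L) = -5*1/(2*L) = -5/(2*L))
I(J, y) = 5/8 (I(J, y) = -5/2/(-4)/1 = -5/2*(-1/4)*1 = (5/8)*1 = 5/8)
(I(6, -11) + 148)*p(-7, -2) = (5/8 + 148)*(12 - 1*(-2)) = 1189*(12 + 2)/8 = (1189/8)*14 = 8323/4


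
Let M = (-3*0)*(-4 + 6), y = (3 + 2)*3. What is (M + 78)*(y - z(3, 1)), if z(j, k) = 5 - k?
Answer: 858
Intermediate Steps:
y = 15 (y = 5*3 = 15)
M = 0 (M = 0*2 = 0)
(M + 78)*(y - z(3, 1)) = (0 + 78)*(15 - (5 - 1*1)) = 78*(15 - (5 - 1)) = 78*(15 - 1*4) = 78*(15 - 4) = 78*11 = 858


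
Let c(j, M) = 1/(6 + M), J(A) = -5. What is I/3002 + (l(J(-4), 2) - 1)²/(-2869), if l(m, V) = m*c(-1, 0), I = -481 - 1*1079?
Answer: -4249639/8159436 ≈ -0.52083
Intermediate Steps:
I = -1560 (I = -481 - 1079 = -1560)
l(m, V) = m/6 (l(m, V) = m/(6 + 0) = m/6)
I/3002 + (l(J(-4), 2) - 1)²/(-2869) = -1560/3002 + ((⅙)*(-5) - 1)²/(-2869) = -1560*1/3002 + (-⅚ - 1)²*(-1/2869) = -780/1501 + (-11/6)²*(-1/2869) = -780/1501 + (121/36)*(-1/2869) = -780/1501 - 121/103284 = -4249639/8159436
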